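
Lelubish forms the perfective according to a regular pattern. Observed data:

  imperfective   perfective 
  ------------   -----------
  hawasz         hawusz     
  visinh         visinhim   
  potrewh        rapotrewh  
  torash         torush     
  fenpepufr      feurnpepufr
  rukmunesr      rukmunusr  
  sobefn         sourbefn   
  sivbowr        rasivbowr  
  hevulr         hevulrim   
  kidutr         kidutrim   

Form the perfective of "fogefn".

fourgefn

fenpepufr and rukmunesr both end in -r yet inflect differently (feurnpepufr, rukmunusr), so the final letter is not what conditions the rule; the second-to-last letter is.
"fogefn" has second-to-last letter 'f'. The stems whose second-to-last letter is 'f' (fenpepufr → feurnpepufr, sobefn → sourbefn) insert -ur- after the first vowel.
The other patterns: stems whose second-to-last letter is 's' change the last vowel to 'u'; stems whose second-to-last letter is 'w' add the prefix ra-; stems whose second-to-last letter is 'l', 'n' or 't' add -im.
So fogefn → fourgefn.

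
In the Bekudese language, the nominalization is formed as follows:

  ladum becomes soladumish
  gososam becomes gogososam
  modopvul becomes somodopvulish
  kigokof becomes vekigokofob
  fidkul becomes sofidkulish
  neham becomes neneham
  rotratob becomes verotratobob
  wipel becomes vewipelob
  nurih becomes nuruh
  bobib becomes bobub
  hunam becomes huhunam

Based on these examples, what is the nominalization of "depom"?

"depom" has last vowel 'o'. The stems whose last vowel is 'o' (rotratob → verotratobob, kigokof → vekigokofob) add ve- … -ob around the stem.
The other patterns: stems whose last vowel is 'a' repeat the first consonant+vowel as a prefix; stems whose last vowel is 'i' change the last vowel to 'u'; stems whose last vowel is 'u' add so- … -ish around the stem.
So depom → vedepomob.

vedepomob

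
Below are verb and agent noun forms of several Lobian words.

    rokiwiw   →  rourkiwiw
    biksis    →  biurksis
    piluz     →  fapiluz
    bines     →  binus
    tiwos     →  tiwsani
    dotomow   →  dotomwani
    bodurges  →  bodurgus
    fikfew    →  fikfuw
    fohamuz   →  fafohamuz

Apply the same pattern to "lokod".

lokdani

biksis and tiwos both end in -s yet inflect differently (biurksis, tiwsani), so the final letter is not what conditions the rule; the last vowel is.
"lokod" has last vowel 'o'. The stems whose last vowel is 'o' (tiwos → tiwsani, dotomow → dotomwani) delete the last vowel and add -ani.
The other patterns: stems whose last vowel is 'i' insert -ur- after the first vowel; stems whose last vowel is 'e' change the last vowel to 'u'; stems whose last vowel is 'u' add the prefix fa-.
So lokod → lokdani.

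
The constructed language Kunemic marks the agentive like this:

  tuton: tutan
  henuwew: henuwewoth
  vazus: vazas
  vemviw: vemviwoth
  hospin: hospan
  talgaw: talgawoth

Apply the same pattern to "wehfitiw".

"wehfitiw" ends in -w. The stems ending in -w (vemviw → vemviwoth, talgaw → talgawoth, henuwew → henuwewoth) add -oth.
So wehfitiw → wehfitiwoth.

wehfitiwoth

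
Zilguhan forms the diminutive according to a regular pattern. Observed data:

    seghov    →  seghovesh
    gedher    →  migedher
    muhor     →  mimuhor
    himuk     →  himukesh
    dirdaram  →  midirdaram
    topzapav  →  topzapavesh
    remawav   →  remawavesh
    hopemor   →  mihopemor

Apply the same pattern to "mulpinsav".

mulpinsavesh

seghov and hopemor both have last vowel 'o' yet inflect differently (seghovesh, mihopemor), so the last vowel is not what conditions the rule; the final letter is.
"mulpinsav" ends in -v. The stems ending in -v (remawav → remawavesh, seghov → seghovesh, topzapav → topzapavesh) add -esh.
The other pattern: stems ending in -m or -r add the prefix mi-.
So mulpinsav → mulpinsavesh.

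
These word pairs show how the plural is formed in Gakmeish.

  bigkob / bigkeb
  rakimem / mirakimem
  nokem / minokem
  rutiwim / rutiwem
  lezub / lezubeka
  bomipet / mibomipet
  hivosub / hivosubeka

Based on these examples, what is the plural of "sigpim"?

sigpem

"sigpim" has last vowel 'i'. The one such stem in the data (rutiwim → rutiwem) changes the last vowel to 'e' (as does bigkob), so the same rule applies.
The other patterns: stems whose last vowel is 'e' add the prefix mi-; stems whose last vowel is 'u' add -eka.
So sigpim → sigpem.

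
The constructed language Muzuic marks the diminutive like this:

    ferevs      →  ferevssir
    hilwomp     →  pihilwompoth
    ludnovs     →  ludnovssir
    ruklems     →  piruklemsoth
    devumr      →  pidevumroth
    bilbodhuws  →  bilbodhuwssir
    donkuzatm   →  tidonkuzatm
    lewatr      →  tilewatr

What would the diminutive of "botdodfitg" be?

tibotdodfitg

devumr and lewatr both end in -r yet inflect differently (pidevumroth, tilewatr), so the final letter is not what conditions the rule; the second-to-last letter is.
"botdodfitg" has second-to-last letter 't'. The stems whose second-to-last letter is 't' (donkuzatm → tidonkuzatm, lewatr → tilewatr) add the prefix ti-.
The other patterns: stems whose second-to-last letter is 'm' add pi- … -oth around the stem; stems whose second-to-last letter is 'v' or 'w' double the final consonant and add -ir.
So botdodfitg → tibotdodfitg.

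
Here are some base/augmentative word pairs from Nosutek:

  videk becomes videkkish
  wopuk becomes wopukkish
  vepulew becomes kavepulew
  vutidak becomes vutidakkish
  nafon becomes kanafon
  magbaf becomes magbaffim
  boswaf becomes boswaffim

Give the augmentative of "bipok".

bipokkish

"bipok" ends in -k. The stems ending in -k (wopuk → wopukkish, videk → videkkish, vutidak → vutidakkish) double the final consonant and add -ish.
So bipok → bipokkish.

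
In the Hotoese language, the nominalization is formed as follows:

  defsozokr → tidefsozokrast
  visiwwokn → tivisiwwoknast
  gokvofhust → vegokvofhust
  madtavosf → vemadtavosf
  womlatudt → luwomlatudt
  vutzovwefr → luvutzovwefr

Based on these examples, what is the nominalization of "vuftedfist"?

gokvofhust and womlatudt both end in -t yet inflect differently (vegokvofhust, luwomlatudt), so the final letter is not what conditions the rule; the second-to-last letter is.
"vuftedfist" has second-to-last letter 's'. The stems whose second-to-last letter is 's' (gokvofhust → vegokvofhust, madtavosf → vemadtavosf) add the prefix ve-.
So vuftedfist → vevuftedfist.

vevuftedfist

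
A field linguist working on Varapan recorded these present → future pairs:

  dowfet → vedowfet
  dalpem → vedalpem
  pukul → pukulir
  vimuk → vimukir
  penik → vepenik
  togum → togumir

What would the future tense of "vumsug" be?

togum and dalpem both end in -m yet inflect differently (togumir, vedalpem), so the final letter is not what conditions the rule; the last vowel is.
"vumsug" has last vowel 'u'. The stems whose last vowel is 'u' (pukul → pukulir, vimuk → vimukir, togum → togumir) add -ir.
So vumsug → vumsugir.

vumsugir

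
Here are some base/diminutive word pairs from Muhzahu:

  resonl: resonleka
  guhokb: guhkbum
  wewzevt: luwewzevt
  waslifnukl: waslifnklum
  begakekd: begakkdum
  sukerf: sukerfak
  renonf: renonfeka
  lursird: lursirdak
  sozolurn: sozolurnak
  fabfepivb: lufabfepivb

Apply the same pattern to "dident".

didenteka

fabfepivb and guhokb both end in -b yet inflect differently (lufabfepivb, guhkbum), so the final letter is not what conditions the rule; the second-to-last letter is.
"dident" has second-to-last letter 'n'. The stems whose second-to-last letter is 'n' (renonf → renonfeka, resonl → resonleka) add -eka.
The other patterns: stems whose second-to-last letter is 'v' add the prefix lu-; stems whose second-to-last letter is 'k' delete the last vowel and add -um; stems whose second-to-last letter is 'r' add -ak.
So dident → didenteka.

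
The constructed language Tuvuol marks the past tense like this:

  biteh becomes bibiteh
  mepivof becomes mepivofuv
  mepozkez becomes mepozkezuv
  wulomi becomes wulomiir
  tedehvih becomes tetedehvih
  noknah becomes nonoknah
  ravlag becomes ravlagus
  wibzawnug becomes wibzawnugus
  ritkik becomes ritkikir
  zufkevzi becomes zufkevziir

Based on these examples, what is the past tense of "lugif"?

noknah and ravlag both have last vowel 'a' yet inflect differently (nonoknah, ravlagus), so the last vowel is not what conditions the rule; the final letter is.
"lugif" ends in -f. The one such stem in the data (mepivof → mepivofuv) adds -uv, so the same rule applies.
The other patterns: stems ending in -h repeat the first consonant+vowel as a prefix; stems ending in -g add -us; stems ending in -i or -k add -ir.
So lugif → lugifuv.

lugifuv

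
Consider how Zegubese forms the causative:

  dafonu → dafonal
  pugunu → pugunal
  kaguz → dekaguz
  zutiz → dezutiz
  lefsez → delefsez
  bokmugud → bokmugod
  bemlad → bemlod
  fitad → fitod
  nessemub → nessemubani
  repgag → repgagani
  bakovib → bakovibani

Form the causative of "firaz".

dafonu and kaguz both have last vowel 'u' yet inflect differently (dafonal, dekaguz), so the last vowel is not what conditions the rule; the final letter is.
"firaz" ends in -z. The stems ending in -z (kaguz → dekaguz, zutiz → dezutiz, lefsez → delefsez) add the prefix de-.
So firaz → defiraz.

defiraz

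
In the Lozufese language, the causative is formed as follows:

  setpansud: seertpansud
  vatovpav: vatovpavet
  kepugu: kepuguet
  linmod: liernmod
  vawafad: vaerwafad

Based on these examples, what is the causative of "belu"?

beluet

vawafad and vatovpav both have last vowel 'a' yet inflect differently (vaerwafad, vatovpavet), so the last vowel is not what conditions the rule; the final letter is.
"belu" ends in -u. The one such stem in the data (kepugu → kepuguet) adds -et, so the same rule applies.
The other pattern: stems ending in -d insert -er- after the first vowel.
So belu → beluet.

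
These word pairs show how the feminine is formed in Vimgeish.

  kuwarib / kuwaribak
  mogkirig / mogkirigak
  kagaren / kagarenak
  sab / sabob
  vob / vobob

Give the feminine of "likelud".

kuwarib and sab both end in -b yet inflect differently (kuwaribak, sabob), so the final letter is not what conditions the rule; the number of vowels is.
"likelud" has 3 vowels. The stems with 3 vowels (kuwarib → kuwaribak, mogkirig → mogkirigak, kagaren → kagarenak) add -ak.
The other pattern: stems with 1 vowel add -ob.
So likelud → likeludak.

likeludak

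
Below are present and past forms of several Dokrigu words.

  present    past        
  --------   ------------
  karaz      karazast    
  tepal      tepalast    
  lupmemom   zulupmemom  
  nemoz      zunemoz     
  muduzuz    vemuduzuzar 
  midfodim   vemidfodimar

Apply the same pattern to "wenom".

karaz and nemoz both end in -z yet inflect differently (karazast, zunemoz), so the final letter is not what conditions the rule; the last vowel is.
"wenom" has last vowel 'o'. The stems whose last vowel is 'o' (lupmemom → zulupmemom, nemoz → zunemoz) add the prefix zu-.
The other patterns: stems whose last vowel is 'a' add -ast; stems whose last vowel is 'i' or 'u' add ve- … -ar around the stem.
So wenom → zuwenom.

zuwenom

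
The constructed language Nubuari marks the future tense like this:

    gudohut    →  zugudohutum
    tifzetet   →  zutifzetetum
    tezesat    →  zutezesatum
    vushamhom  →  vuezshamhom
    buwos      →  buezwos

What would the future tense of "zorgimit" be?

gudohut and vushamhom both have 3 vowels yet inflect differently (zugudohutum, vuezshamhom), so the number of vowels is not what conditions the rule; the final letter is.
"zorgimit" ends in -t. The stems ending in -t (gudohut → zugudohutum, tifzetet → zutifzetetum, tezesat → zutezesatum) add zu- … -um around the stem.
So zorgimit → zuzorgimitum.

zuzorgimitum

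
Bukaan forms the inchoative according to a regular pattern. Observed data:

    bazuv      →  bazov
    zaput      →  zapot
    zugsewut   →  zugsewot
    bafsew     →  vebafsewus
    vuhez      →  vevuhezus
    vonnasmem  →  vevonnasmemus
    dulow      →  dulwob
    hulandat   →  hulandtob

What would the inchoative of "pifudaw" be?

pifudwob

bafsew and dulow both end in -w yet inflect differently (vebafsewus, dulwob), so the final letter is not what conditions the rule; the last vowel is.
"pifudaw" has last vowel 'a'. The one such stem in the data (hulandat → hulandtob) deletes the last vowel and adds -ob (as does dulow), so the same rule applies.
The other patterns: stems whose last vowel is 'u' change the last vowel to 'o'; stems whose last vowel is 'e' add ve- … -us around the stem.
So pifudaw → pifudwob.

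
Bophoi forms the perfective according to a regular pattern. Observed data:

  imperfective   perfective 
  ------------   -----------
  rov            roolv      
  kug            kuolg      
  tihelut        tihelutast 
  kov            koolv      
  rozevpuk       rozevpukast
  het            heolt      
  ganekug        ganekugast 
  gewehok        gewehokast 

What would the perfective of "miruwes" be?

tihelut and het both end in -t yet inflect differently (tihelutast, heolt), so the final letter is not what conditions the rule; the number of vowels is.
"miruwes" has 3 vowels. The stems with 3 vowels (tihelut → tihelutast, ganekug → ganekugast, rozevpuk → rozevpukast) add -ast.
So miruwes → miruwesast.

miruwesast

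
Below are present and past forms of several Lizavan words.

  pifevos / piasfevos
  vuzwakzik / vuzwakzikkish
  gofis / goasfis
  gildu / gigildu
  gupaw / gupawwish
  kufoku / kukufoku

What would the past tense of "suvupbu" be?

susuvupbu

gofis and vuzwakzik both have last vowel 'i' yet inflect differently (goasfis, vuzwakzikkish), so the last vowel is not what conditions the rule; the final letter is.
"suvupbu" ends in -u. The stems ending in -u (kufoku → kukufoku, gildu → gigildu) repeat the first consonant+vowel as a prefix.
The other patterns: stems ending in -s insert -as- after the first vowel; stems ending in -k or -w double the final consonant and add -ish.
So suvupbu → susuvupbu.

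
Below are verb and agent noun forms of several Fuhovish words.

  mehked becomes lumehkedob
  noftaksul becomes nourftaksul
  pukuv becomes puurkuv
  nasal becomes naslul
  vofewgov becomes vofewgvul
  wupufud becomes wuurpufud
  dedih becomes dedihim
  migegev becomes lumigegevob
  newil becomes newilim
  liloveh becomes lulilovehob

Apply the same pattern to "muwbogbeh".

"muwbogbeh" has last vowel 'e'. The stems whose last vowel is 'e' (mehked → lumehkedob, liloveh → lulilovehob, migegev → lumigegevob) add lu- … -ob around the stem.
So muwbogbeh → lumuwbogbehob.

lumuwbogbehob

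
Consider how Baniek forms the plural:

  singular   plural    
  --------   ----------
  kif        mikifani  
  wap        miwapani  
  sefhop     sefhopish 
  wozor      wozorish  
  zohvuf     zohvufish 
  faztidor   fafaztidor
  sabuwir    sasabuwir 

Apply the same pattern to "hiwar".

hiwarish

"hiwar" has 2 vowels. The stems with 2 vowels (sefhop → sefhopish, wozor → wozorish, zohvuf → zohvufish) add -ish.
The other patterns: stems with 1 vowel add mi- … -ani around the stem; stems with 3 vowels repeat the first consonant+vowel as a prefix.
So hiwar → hiwarish.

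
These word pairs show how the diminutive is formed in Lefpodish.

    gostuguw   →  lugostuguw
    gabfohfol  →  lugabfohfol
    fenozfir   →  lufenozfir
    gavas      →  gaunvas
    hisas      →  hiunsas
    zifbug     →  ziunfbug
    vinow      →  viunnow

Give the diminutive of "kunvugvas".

"kunvugvas" has 3 vowels. The stems with 3 vowels (gostuguw → lugostuguw, gabfohfol → lugabfohfol, fenozfir → lufenozfir) add the prefix lu-.
So kunvugvas → lukunvugvas.

lukunvugvas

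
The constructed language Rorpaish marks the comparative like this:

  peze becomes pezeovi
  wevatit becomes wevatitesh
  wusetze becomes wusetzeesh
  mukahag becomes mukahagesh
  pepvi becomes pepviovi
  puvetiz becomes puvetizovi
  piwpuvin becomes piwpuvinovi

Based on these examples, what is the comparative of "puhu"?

puhuovi

peze and wusetze both end in -e yet inflect differently (pezeovi, wusetzeesh), so the final letter is not what conditions the rule; the first letter is.
"puhu" begins with p-. The stems beginning with p- (pepvi → pepviovi, piwpuvin → piwpuvinovi, peze → pezeovi) add -ovi.
The other pattern: stems beginning with m- or w- add -esh.
So puhu → puhuovi.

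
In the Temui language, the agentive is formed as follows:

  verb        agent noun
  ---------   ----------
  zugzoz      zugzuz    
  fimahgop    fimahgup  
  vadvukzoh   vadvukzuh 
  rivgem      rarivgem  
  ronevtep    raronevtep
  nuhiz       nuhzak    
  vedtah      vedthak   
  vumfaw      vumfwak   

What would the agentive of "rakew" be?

"rakew" has last vowel 'e'. The stems whose last vowel is 'e' (rivgem → rarivgem, ronevtep → raronevtep) add the prefix ra-.
So rakew → rarakew.

rarakew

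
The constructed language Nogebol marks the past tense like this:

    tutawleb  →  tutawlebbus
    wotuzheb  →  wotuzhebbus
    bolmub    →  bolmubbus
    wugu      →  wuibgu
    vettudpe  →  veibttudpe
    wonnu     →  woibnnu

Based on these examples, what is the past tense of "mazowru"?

maibzowru

"mazowru" ends in -u. The stems ending in -u (wugu → wuibgu, wonnu → woibnnu) insert -ib- after the first vowel.
The other pattern: stems ending in -b double the final consonant and add -us.
So mazowru → maibzowru.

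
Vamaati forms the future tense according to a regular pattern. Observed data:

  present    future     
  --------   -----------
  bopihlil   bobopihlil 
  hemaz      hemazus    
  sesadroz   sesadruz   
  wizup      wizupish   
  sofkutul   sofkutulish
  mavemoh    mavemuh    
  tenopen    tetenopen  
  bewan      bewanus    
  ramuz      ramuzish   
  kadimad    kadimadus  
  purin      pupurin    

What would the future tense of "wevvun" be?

wevvunish

"wevvun" has last vowel 'u'. The stems whose last vowel is 'u' (wizup → wizupish, ramuz → ramuzish, sofkutul → sofkutulish) add -ish.
The other patterns: stems whose last vowel is 'a' add -us; stems whose last vowel is 'e' or 'i' repeat the first consonant+vowel as a prefix; stems whose last vowel is 'o' change the last vowel to 'u'.
So wevvun → wevvunish.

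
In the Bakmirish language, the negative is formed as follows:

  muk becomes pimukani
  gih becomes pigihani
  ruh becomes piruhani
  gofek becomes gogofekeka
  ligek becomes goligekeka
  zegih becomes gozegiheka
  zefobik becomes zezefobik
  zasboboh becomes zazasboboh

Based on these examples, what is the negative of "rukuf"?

muk and gofek both end in -k yet inflect differently (pimukani, gogofekeka), so the final letter is not what conditions the rule; the number of vowels is.
"rukuf" has 2 vowels. The stems with 2 vowels (gofek → gogofekeka, ligek → goligekeka, zegih → gozegiheka) add go- … -eka around the stem.
The other patterns: stems with 1 vowel add pi- … -ani around the stem; stems with 3 vowels repeat the first consonant+vowel as a prefix.
So rukuf → gorukufeka.

gorukufeka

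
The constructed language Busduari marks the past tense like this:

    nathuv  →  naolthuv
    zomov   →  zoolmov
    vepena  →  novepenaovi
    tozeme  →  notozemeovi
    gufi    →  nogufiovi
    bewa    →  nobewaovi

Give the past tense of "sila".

nosilaovi

nathuv and gufi both have 2 vowels yet inflect differently (naolthuv, nogufiovi), so the number of vowels is not what conditions the rule; whether the stem ends in a vowel or a consonant is.
"sila" ends in a vowel. The stems ending in a vowel (vepena → novepenaovi, tozeme → notozemeovi, gufi → nogufiovi) add no- … -ovi around the stem.
The other pattern: stems ending in a consonant insert -ol- after the first vowel.
So sila → nosilaovi.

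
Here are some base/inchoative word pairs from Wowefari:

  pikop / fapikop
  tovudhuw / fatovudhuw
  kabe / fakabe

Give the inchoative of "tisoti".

Every pair shown (pikop → fapikop, tovudhuw → fatovudhuw, kabe → fakabe) follows the same rule: add the prefix fa-.
So tisoti → fatisoti.

fatisoti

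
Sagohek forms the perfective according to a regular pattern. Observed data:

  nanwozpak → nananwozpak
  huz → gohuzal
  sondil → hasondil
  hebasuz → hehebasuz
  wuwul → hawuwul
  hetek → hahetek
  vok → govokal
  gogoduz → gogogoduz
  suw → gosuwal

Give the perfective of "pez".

gopezal

vok and hetek both end in -k yet inflect differently (govokal, hahetek), so the final letter is not what conditions the rule; the number of vowels is.
"pez" has 1 vowel. The stems with 1 vowel (vok → govokal, huz → gohuzal, suw → gosuwal) add go- … -al around the stem.
So pez → gopezal.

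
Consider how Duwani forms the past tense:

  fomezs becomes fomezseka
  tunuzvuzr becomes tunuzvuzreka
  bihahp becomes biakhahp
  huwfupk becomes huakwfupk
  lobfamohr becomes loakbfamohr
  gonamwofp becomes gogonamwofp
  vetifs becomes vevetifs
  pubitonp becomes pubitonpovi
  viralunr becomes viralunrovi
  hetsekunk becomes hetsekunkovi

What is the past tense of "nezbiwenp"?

tunuzvuzr and lobfamohr both end in -r yet inflect differently (tunuzvuzreka, loakbfamohr), so the final letter is not what conditions the rule; the second-to-last letter is.
"nezbiwenp" has second-to-last letter 'n'. The stems whose second-to-last letter is 'n' (pubitonp → pubitonpovi, viralunr → viralunrovi, hetsekunk → hetsekunkovi) add -ovi.
So nezbiwenp → nezbiwenpovi.

nezbiwenpovi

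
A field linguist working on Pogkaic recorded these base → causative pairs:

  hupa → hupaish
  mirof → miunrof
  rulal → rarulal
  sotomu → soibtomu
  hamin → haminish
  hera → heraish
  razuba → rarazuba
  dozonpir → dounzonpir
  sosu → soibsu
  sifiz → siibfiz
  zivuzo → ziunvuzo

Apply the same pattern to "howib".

razuba and hera both end in -a yet inflect differently (rarazuba, heraish), so the final letter is not what conditions the rule; the first letter is.
"howib" begins with h-. The stems beginning with h- (hera → heraish, hamin → haminish, hupa → hupaish) add -ish.
So howib → howibish.

howibish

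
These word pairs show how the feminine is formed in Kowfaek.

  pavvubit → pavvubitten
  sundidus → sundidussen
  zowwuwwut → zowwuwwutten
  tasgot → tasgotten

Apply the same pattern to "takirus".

Every pair shown (pavvubit → pavvubitten, sundidus → sundidussen, zowwuwwut → zowwuwwutten, …) follows the same rule: double the final consonant and add -en.
So takirus → takirussen.

takirussen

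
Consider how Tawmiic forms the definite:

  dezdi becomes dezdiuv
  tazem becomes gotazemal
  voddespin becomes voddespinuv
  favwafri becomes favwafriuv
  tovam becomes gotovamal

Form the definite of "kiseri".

"kiseri" ends in -i. The stems ending in -i (dezdi → dezdiuv, favwafri → favwafriuv) add -uv.
So kiseri → kiseriuv.

kiseriuv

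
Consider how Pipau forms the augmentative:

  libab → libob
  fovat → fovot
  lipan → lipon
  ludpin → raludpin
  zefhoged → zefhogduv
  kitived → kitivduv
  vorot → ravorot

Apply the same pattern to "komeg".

komguv

lipan and ludpin both end in -n yet inflect differently (lipon, raludpin), so the final letter is not what conditions the rule; the last vowel is.
"komeg" has last vowel 'e'. The stems whose last vowel is 'e' (zefhoged → zefhogduv, kitived → kitivduv) delete the last vowel and add -uv.
So komeg → komguv.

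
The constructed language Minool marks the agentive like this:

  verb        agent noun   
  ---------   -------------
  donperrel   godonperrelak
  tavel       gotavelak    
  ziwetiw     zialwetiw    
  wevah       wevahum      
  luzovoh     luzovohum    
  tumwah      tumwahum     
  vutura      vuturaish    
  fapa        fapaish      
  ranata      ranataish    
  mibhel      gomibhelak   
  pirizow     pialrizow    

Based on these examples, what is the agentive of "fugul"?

gofugulak

wevah and ranata both have last vowel 'a' yet inflect differently (wevahum, ranataish), so the last vowel is not what conditions the rule; the final letter is.
"fugul" ends in -l. The stems ending in -l (mibhel → gomibhelak, donperrel → godonperrelak, tavel → gotavelak) add go- … -ak around the stem.
So fugul → gofugulak.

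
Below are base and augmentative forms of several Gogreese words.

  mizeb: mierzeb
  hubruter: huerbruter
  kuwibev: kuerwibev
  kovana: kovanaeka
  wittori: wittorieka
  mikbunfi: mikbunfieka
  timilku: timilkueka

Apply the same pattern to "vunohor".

kuwibev and kovana both begin with k- yet inflect differently (kuerwibev, kovanaeka), so the first letter is not what conditions the rule; whether the stem ends in a vowel or a consonant is.
"vunohor" ends in a consonant. The stems ending in a consonant (mizeb → mierzeb, hubruter → huerbruter, kuwibev → kuerwibev) insert -er- after the first vowel.
The other pattern: stems ending in a vowel add -eka.
So vunohor → vuernohor.

vuernohor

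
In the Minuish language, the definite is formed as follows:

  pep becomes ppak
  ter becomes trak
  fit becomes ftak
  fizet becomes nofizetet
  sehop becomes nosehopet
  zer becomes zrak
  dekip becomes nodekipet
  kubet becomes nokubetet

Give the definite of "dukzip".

dekip and pep both end in -p yet inflect differently (nodekipet, ppak), so the final letter is not what conditions the rule; the number of vowels is.
"dukzip" has 2 vowels. The stems with 2 vowels (dekip → nodekipet, kubet → nokubetet, fizet → nofizetet) add no- … -et around the stem.
So dukzip → nodukzipet.

nodukzipet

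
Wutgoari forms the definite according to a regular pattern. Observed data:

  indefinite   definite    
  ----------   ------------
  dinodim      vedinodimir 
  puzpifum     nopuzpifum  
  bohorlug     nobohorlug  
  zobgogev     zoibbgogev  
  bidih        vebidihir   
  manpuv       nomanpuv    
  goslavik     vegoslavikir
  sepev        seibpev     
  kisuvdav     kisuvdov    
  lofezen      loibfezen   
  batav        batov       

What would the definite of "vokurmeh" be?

batav and sepev both end in -v yet inflect differently (batov, seibpev), so the final letter is not what conditions the rule; the last vowel is.
"vokurmeh" has last vowel 'e'. The stems whose last vowel is 'e' (lofezen → loibfezen, sepev → seibpev, zobgogev → zoibbgogev) insert -ib- after the first vowel.
So vokurmeh → voibkurmeh.

voibkurmeh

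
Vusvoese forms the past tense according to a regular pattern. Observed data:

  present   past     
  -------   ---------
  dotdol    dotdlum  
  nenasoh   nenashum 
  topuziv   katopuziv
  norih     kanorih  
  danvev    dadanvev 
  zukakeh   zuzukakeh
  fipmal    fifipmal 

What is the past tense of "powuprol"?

powuprlum

nenasoh and norih both end in -h yet inflect differently (nenashum, kanorih), so the final letter is not what conditions the rule; the last vowel is.
"powuprol" has last vowel 'o'. The stems whose last vowel is 'o' (dotdol → dotdlum, nenasoh → nenashum) delete the last vowel and add -um.
So powuprol → powuprlum.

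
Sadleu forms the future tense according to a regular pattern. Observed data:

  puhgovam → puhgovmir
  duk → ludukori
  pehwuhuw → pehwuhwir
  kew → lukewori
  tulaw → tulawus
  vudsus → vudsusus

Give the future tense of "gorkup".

kew and tulaw both end in -w yet inflect differently (lukewori, tulawus), so the final letter is not what conditions the rule; the number of vowels is.
"gorkup" has 2 vowels. The stems with 2 vowels (tulaw → tulawus, vudsus → vudsusus) add -us.
So gorkup → gorkupus.

gorkupus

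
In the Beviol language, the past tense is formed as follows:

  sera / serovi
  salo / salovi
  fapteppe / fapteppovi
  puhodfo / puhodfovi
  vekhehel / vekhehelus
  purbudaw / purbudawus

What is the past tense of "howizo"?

fapteppe and vekhehel both have last vowel 'e' yet inflect differently (fapteppovi, vekhehelus), so the last vowel is not what conditions the rule; whether the stem ends in a vowel or a consonant is.
"howizo" ends in a vowel. The stems ending in a vowel (sera → serovi, salo → salovi, fapteppe → fapteppovi) drop the final letter and add -ovi.
The other pattern: stems ending in a consonant add -us.
So howizo → howizovi.

howizovi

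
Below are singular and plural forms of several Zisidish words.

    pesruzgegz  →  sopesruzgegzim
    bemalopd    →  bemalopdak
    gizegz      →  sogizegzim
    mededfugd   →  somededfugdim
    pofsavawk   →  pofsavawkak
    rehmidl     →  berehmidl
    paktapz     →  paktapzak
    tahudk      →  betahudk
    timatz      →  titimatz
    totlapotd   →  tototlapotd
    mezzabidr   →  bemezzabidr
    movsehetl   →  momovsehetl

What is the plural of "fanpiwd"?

fanpiwdak

mededfugd and bemalopd both end in -d yet inflect differently (somededfugdim, bemalopdak), so the final letter is not what conditions the rule; the second-to-last letter is.
"fanpiwd" has second-to-last letter 'w'. The one such stem in the data (pofsavawk → pofsavawkak) adds -ak, so the same rule applies.
So fanpiwd → fanpiwdak.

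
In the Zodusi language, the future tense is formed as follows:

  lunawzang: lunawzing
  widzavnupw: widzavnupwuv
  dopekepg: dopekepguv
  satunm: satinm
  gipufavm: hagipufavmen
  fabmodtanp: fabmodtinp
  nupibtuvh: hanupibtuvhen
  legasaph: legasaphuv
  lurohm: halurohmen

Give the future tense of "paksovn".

hapaksovnen

lunawzang and dopekepg both end in -g yet inflect differently (lunawzing, dopekepguv), so the final letter is not what conditions the rule; the second-to-last letter is.
"paksovn" has second-to-last letter 'v'. The stems whose second-to-last letter is 'v' (gipufavm → hagipufavmen, nupibtuvh → hanupibtuvhen) add ha- … -en around the stem.
So paksovn → hapaksovnen.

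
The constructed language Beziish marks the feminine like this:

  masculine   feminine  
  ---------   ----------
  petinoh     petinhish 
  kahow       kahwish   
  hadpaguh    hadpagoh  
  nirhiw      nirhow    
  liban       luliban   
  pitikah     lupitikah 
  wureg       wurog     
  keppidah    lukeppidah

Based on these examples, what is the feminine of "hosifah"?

luhosifah

petinoh and keppidah both end in -h yet inflect differently (petinhish, lukeppidah), so the final letter is not what conditions the rule; the last vowel is.
"hosifah" has last vowel 'a'. The stems whose last vowel is 'a' (keppidah → lukeppidah, pitikah → lupitikah, liban → luliban) add the prefix lu-.
So hosifah → luhosifah.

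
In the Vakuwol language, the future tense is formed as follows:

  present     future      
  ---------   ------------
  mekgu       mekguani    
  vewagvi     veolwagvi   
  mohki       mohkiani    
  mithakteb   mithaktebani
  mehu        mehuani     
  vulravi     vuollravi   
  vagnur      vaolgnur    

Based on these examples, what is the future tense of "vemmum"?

veolmmum

"vemmum" begins with v-. The stems beginning with v- (vewagvi → veolwagvi, vulravi → vuollravi, vagnur → vaolgnur) insert -ol- after the first vowel.
So vemmum → veolmmum.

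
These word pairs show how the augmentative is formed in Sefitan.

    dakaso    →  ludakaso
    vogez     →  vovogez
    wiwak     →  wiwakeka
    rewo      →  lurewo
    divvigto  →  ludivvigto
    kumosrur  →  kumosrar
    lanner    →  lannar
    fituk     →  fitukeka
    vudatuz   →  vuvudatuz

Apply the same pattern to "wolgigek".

wolgigekeka

kumosrur and vudatuz both have last vowel 'u' yet inflect differently (kumosrar, vuvudatuz), so the last vowel is not what conditions the rule; the final letter is.
"wolgigek" ends in -k. The stems ending in -k (fituk → fitukeka, wiwak → wiwakeka) add -eka.
So wolgigek → wolgigekeka.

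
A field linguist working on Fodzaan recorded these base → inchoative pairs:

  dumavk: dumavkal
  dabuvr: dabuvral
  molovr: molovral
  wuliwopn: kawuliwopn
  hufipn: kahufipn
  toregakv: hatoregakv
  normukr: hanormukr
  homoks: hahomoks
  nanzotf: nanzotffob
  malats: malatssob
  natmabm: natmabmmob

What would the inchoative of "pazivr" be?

pazivral

dabuvr and normukr both end in -r yet inflect differently (dabuvral, hanormukr), so the final letter is not what conditions the rule; the second-to-last letter is.
"pazivr" has second-to-last letter 'v'. The stems whose second-to-last letter is 'v' (dumavk → dumavkal, dabuvr → dabuvral, molovr → molovral) add -al.
The other patterns: stems whose second-to-last letter is 'p' add the prefix ka-; stems whose second-to-last letter is 'k' add the prefix ha-; stems whose second-to-last letter is 'b' or 't' double the final consonant and add -ob.
So pazivr → pazivral.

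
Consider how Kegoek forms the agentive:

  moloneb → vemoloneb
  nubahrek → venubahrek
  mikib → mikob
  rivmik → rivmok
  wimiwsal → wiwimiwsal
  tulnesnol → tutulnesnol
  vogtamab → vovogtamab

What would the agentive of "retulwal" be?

reretulwal

moloneb and mikib both end in -b yet inflect differently (vemoloneb, mikob), so the final letter is not what conditions the rule; the last vowel is.
"retulwal" has last vowel 'a'. The stems whose last vowel is 'a' (wimiwsal → wiwimiwsal, vogtamab → vovogtamab) repeat the first consonant+vowel as a prefix.
So retulwal → reretulwal.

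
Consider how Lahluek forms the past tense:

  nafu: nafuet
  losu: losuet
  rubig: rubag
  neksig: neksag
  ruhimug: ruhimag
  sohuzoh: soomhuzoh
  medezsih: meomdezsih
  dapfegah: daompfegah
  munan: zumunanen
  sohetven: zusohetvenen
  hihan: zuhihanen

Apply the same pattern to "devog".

nafu and ruhimug both have last vowel 'u' yet inflect differently (nafuet, ruhimag), so the last vowel is not what conditions the rule; the final letter is.
"devog" ends in -g. The stems ending in -g (rubig → rubag, neksig → neksag, ruhimug → ruhimag) change the last vowel to 'a'.
So devog → devag.

devag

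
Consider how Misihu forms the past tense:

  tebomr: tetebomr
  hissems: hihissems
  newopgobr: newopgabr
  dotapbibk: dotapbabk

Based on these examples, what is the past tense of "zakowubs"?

"zakowubs" has second-to-last letter 'b'. The stems whose second-to-last letter is 'b' (newopgobr → newopgabr, dotapbibk → dotapbabk) change the last vowel to 'a'.
So zakowubs → zakowabs.

zakowabs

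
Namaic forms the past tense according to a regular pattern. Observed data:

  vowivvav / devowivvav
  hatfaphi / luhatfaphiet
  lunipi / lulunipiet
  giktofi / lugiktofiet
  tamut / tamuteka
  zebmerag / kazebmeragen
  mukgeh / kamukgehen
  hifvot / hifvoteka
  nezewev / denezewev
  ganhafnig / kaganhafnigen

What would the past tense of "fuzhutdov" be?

"fuzhutdov" ends in -v. The stems ending in -v (vowivvav → devowivvav, nezewev → denezewev) add the prefix de-.
The other patterns: stems ending in -t add -eka; stems ending in -i add lu- … -et around the stem; stems ending in -g or -h add ka- … -en around the stem.
So fuzhutdov → defuzhutdov.

defuzhutdov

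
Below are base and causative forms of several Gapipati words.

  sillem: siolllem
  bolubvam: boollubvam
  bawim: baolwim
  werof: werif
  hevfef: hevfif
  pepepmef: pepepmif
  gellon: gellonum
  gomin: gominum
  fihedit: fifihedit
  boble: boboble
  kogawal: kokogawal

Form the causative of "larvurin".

larvurinum

sillem and hevfef both have last vowel 'e' yet inflect differently (siolllem, hevfif), so the last vowel is not what conditions the rule; the final letter is.
"larvurin" ends in -n. The stems ending in -n (gellon → gellonum, gomin → gominum) add -um.
The other patterns: stems ending in -m insert -ol- after the first vowel; stems ending in -f change the last vowel to 'i'; stems ending in -e, -l or -t repeat the first consonant+vowel as a prefix.
So larvurin → larvurinum.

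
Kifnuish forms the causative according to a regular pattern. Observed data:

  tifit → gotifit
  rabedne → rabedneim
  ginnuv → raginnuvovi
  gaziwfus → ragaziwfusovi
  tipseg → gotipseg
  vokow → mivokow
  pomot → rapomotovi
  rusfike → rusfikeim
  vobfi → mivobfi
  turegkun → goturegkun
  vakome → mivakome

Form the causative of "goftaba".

ragoftabaovi

rabedne and vakome both end in -e yet inflect differently (rabedneim, mivakome), so the final letter is not what conditions the rule; the first letter is.
"goftaba" begins with g-. The stems beginning with g- (ginnuv → raginnuvovi, gaziwfus → ragaziwfusovi) add ra- … -ovi around the stem.
The other patterns: stems beginning with r- add -im; stems beginning with t- add the prefix go-; stems beginning with v- add the prefix mi-.
So goftaba → ragoftabaovi.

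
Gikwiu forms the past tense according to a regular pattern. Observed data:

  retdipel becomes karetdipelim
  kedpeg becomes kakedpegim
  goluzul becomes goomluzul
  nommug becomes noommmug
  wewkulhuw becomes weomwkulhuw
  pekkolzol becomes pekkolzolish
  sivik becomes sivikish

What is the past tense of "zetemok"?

zetemokish

retdipel and goluzul both end in -l yet inflect differently (karetdipelim, goomluzul), so the final letter is not what conditions the rule; the last vowel is.
"zetemok" has last vowel 'o'. The one such stem in the data (pekkolzol → pekkolzolish) adds -ish, so the same rule applies.
The other patterns: stems whose last vowel is 'e' add ka- … -im around the stem; stems whose last vowel is 'u' insert -om- after the first vowel.
So zetemok → zetemokish.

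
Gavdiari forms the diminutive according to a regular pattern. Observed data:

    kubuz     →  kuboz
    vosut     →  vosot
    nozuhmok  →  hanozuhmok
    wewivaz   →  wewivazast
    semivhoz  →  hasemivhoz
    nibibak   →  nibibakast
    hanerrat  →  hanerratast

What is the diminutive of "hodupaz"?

hanerrat and vosut both end in -t yet inflect differently (hanerratast, vosot), so the final letter is not what conditions the rule; the last vowel is.
"hodupaz" has last vowel 'a'. The stems whose last vowel is 'a' (wewivaz → wewivazast, nibibak → nibibakast, hanerrat → hanerratast) add -ast.
The other patterns: stems whose last vowel is 'u' change the last vowel to 'o'; stems whose last vowel is 'o' add the prefix ha-.
So hodupaz → hodupazast.

hodupazast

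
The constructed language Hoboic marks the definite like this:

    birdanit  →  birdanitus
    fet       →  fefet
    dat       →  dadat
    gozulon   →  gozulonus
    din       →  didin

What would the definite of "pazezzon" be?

gozulon and din both end in -n yet inflect differently (gozulonus, didin), so the final letter is not what conditions the rule; the number of vowels is.
"pazezzon" has 3 vowels. The stems with 3 vowels (gozulon → gozulonus, birdanit → birdanitus) add -us.
So pazezzon → pazezzonus.

pazezzonus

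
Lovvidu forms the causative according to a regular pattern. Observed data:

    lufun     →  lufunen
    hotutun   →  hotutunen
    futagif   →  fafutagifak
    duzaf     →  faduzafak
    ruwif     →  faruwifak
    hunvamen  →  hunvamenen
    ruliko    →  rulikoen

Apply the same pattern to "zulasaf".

fazulasafak

ruwif and ruliko both begin with r- yet inflect differently (faruwifak, rulikoen), so the first letter is not what conditions the rule; the final letter is.
"zulasaf" ends in -f. The stems ending in -f (duzaf → faduzafak, ruwif → faruwifak, futagif → fafutagifak) add fa- … -ak around the stem.
The other pattern: stems ending in -n or -o add -en.
So zulasaf → fazulasafak.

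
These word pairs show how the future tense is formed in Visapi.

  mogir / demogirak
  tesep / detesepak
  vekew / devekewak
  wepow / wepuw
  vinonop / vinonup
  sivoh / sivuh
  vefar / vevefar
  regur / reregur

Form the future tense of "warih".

dewarihak

"warih" has last vowel 'i'. The one such stem in the data (mogir → demogirak) adds de- … -ak around the stem, so the same rule applies.
The other patterns: stems whose last vowel is 'o' change the last vowel to 'u'; stems whose last vowel is 'a' or 'u' repeat the first consonant+vowel as a prefix.
So warih → dewarihak.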